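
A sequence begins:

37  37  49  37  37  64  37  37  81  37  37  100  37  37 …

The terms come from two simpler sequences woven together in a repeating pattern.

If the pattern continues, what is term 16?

37

Reading positions in blocks of 3 reveals the pattern AAB — 2 tracks woven together.
Track A: 37, 37, 37, 37, 37, 37, 37, 37, 37, 37 — constant 37.
Track B: 49, 64, 81, 100 — the squares 7², 8², 9², ….
Position 16 → track A, term 11 = 37.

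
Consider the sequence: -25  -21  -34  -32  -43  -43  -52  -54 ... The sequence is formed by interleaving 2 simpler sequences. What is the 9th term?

Split by position mod 2 into 2 tracks.
Stream A: -25, -34, -43, -52 — arithmetic with common difference −9.
Stream B: -21, -32, -43, -54 — linear: a_n = -10 − 11·n.
Position 9 falls in stream A as its term 5, giving -61.

-61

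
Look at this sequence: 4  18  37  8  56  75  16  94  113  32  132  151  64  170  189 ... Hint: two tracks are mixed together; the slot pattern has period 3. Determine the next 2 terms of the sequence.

Positions follow the repeating pattern ABB; grouping by letter gives 2 tracks.
Stream A is 4, 8, 16, 32, 64, which is powers of 2.
Stream B is 18, 37, 56, 75, 94, 113, 132, 151, 170, 189, which is adding 19 each time.
Term 16 comes from stream A (its 6th entry): 128.
Term 17 comes from stream B (its 11th entry): 208.

128, 208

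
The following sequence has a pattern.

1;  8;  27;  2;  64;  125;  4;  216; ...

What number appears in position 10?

Positions follow the repeating pattern ABB; grouping by letter gives 2 tracks.
Track A: 1, 2, 4 (successive powers of 2).
Track B: 8, 27, 64, 125, 216 (consecutive cubes n³ from n = 2).
Position 10 falls in track A as its term 4, giving 8.

8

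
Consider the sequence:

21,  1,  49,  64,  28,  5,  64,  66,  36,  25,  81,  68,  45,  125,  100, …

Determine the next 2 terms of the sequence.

70, 55

The terms cycle through 4 interleaved subsequences.
Subsequence A: 21, 28, 36, 45 — triangular numbers starting at T_6.
Subsequence B: 1, 5, 25, 125 — powers of 5.
Subsequence C: 49, 64, 81, 100 — perfect squares starting at 7².
Subsequence D: 64, 66, 68 — arithmetic with common difference +2.
Position 16 → subsequence D, term 4 = 70.
The 17th slot belongs to subsequence A; its 5th term is 55.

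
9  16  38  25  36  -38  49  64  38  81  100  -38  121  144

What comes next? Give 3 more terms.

The slot pattern repeats as AAB (period 3), so there are 2 interleaved tracks.
Subsequence A = 9, 16, 25, 36, 49, 64, 81, 100, 121, 144: the squares 3², 4², 5², ….
Subsequence B = 38, -38, 38, -38: oscillating between 38 and -38.
Position 15 → subsequence B, term 5 = 38.
Term 16 comes from subsequence A (its 11th entry): 169.
Term 17 comes from subsequence A (its 12th entry): 196.

38, 169, 196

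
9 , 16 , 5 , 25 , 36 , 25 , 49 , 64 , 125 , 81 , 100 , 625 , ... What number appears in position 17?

Positions follow the repeating pattern AAB; grouping by letter gives 2 tracks.
Subsequence A: 9, 16, 25, 36, 49, 64, 81, 100. Consecutive squares n² from n = 3.
Subsequence B: 5, 25, 125, 625. Powers 5^1, 5^2, 5^3, ….
Position 17 falls in subsequence A as its term 12, giving 196.

196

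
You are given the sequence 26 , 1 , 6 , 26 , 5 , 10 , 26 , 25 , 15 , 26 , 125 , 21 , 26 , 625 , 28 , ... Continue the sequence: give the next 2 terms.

26, 3125

Split by position mod 3 into 3 tracks.
Subsequence A is 26, 26, 26, 26, 26, which is the constant sequence 26.
Subsequence B is 1, 5, 25, 125, 625, which is geometric, ×5 each step.
Subsequence C is 6, 10, 15, 21, 28, which is triangular numbers starting at T_3.
Term 16 comes from subsequence A (its 6th entry): 26.
Term 17 comes from subsequence B (its 6th entry): 3125.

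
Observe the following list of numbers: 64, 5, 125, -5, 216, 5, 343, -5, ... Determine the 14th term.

Taking every 2nd term gives 2 separate tracks.
Subsequence A = 64, 125, 216, 343: the cubes 4³, 5³, 6³, ….
Subsequence B = 5, -5, 5, -5: alternating ±5.
Position 14 falls in subsequence B as its term 7, giving 5.

5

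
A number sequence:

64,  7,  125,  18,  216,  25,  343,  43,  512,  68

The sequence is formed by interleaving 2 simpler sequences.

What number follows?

Odd-indexed and even-indexed terms follow separate rules.
Subsequence A: 64, 125, 216, 343, 512. Perfect cubes starting at 4³.
Subsequence B: 7, 18, 25, 43, 68. A Fibonacci-like recurrence a_n = a_{n-1} + a_{n-2}.
Position 11 falls in subsequence A as its term 6, giving 729.

729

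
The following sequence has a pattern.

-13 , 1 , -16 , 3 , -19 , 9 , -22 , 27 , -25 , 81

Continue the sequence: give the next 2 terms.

Positions 1, 3, 5, … form one subsequence and positions 2, 4, 6, … form another.
Subsequence A: -13, -16, -19, -22, -25. Subtracting 3 each time.
Subsequence B: 1, 3, 9, 27, 81. Powers 3^0, 3^1, 3^2, ….
The 11th slot belongs to subsequence A; its 6th term is -28.
The 12th slot belongs to subsequence B; its 6th term is 243.

-28, 243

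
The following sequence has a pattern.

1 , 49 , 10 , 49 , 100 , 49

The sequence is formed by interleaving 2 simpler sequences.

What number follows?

Odd-indexed and even-indexed terms follow separate rules.
Track A = 1, 10, 100: powers of 10.
Track B = 49, 49, 49: constant 49.
The 7th slot belongs to track A; its 4th term is 1000.

1000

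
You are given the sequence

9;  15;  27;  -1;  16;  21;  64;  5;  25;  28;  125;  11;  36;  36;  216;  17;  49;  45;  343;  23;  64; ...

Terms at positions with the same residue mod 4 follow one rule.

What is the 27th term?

729

Taking every 4th term gives 4 separate tracks.
Stream A: 9, 16, 25, 36, 49, 64 — perfect squares starting at 3².
Stream B: 15, 21, 28, 36, 45 — the triangular numbers T_5, T_6, ….
Stream C: 27, 64, 125, 216, 343 — consecutive cubes n³ from n = 3.
Stream D: -1, 5, 11, 17, 23 — arithmetic with common difference +6.
Term 27 comes from stream C (its 7th entry): 729.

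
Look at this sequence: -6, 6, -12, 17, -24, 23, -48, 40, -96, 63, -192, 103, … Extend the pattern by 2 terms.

-384, 166

Positions 1, 3, 5, … form one subsequence and positions 2, 4, 6, … form another.
Stream A = -6, -12, -24, -48, -96, -192: a geometric progression (common ratio 2).
Stream B = 6, 17, 23, 40, 63, 103: a Fibonacci-like recurrence a_n = a_{n-1} + a_{n-2}.
Position 13 → stream A, term 7 = -384.
The 14th slot belongs to stream B; its 7th term is 166.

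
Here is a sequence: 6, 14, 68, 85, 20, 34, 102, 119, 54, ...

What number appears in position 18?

Positions follow the repeating pattern AABB; grouping by letter gives 2 tracks.
Track A: 6, 14, 20, 34, 54. A Fibonacci-like recurrence a_n = a_{n-1} + a_{n-2}.
Track B: 68, 85, 102, 119. Adding 17 each time.
Position 18 → track A, term 10 = 602.

602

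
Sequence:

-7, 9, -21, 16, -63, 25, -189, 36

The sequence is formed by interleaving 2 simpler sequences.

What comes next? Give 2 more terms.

The terms cycle through 2 interleaved subsequences.
Stream A: -7, -21, -63, -189. Multiplying by 3 each time.
Stream B: 9, 16, 25, 36. Perfect squares starting at 3².
Position 9 → stream A, term 5 = -567.
Term 10 comes from stream B (its 5th entry): 49.

-567, 49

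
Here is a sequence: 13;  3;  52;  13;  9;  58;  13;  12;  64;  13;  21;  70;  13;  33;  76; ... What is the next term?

13

Taking every 3rd term gives 3 separate tracks.
Track A: 13, 13, 13, 13, 13 — the constant sequence 13.
Track B: 3, 9, 12, 21, 33 — a Fibonacci-like recurrence a_n = a_{n-1} + a_{n-2}.
Track C: 52, 58, 64, 70, 76 — linear: a_n = 46 + 6·n.
Term 16 comes from track A (its 6th entry): 13.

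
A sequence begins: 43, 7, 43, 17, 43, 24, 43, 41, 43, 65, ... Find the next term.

43

Positions 1, 3, 5, … form one subsequence and positions 2, 4, 6, … form another.
Track A is 43, 43, 43, 43, 43, which is always 43.
Track B is 7, 17, 24, 41, 65, which is a Fibonacci-like recurrence a_n = a_{n-1} + a_{n-2}.
Position 11 falls in track A as its term 6, giving 43.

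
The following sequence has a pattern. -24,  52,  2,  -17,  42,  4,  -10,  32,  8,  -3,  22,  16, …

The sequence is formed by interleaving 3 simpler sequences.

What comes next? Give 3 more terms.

4, 12, 32

Split by position mod 3 into 3 tracks.
Track A: -24, -17, -10, -3 (adding 7 each time).
Track B: 52, 42, 32, 22 (linear: a_n = 62 − 10·n).
Track C: 2, 4, 8, 16 (powers 2^1, 2^2, 2^3, …).
Term 13 comes from track A (its 5th entry): 4.
Position 14 → track B, term 5 = 12.
The 15th slot belongs to track C; its 5th term is 32.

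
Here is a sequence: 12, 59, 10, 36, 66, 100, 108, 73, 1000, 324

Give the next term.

Read the sequence 3 terms at a time; column i is its own pattern.
Track A: 12, 36, 108, 324 (geometric with ratio 3).
Track B: 59, 66, 73 (adding 7 each time).
Track C: 10, 100, 1000 (powers of 10).
Position 11 → track B, term 4 = 80.

80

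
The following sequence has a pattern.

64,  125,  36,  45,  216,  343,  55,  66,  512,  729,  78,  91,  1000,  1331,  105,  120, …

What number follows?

1728

Reading positions in blocks of 4 reveals the pattern AABB — 2 tracks woven together.
Track A = 64, 125, 216, 343, 512, 729, 1000, 1331: perfect cubes starting at 4³.
Track B = 36, 45, 55, 66, 78, 91, 105, 120: triangular numbers starting at T_8.
Position 17 falls in track A as its term 9, giving 1728.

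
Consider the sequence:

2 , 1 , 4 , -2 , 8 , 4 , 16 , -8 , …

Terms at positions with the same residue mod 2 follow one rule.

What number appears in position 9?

Split by position mod 2 into 2 tracks.
Stream A is 2, 4, 8, 16, which is successive powers of 2.
Stream B is 1, -2, 4, -8, which is geometric, ×-2 each step.
The 9th slot belongs to stream A; its 5th term is 32.

32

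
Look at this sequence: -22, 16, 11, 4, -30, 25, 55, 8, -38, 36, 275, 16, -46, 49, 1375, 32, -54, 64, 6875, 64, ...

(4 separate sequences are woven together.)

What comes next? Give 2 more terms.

-62, 81

Read the sequence 4 terms at a time; column i is its own pattern.
Subsequence A: -22, -30, -38, -46, -54. Arithmetic with common difference −8.
Subsequence B: 16, 25, 36, 49, 64. The squares 4², 5², 6², ….
Subsequence C: 11, 55, 275, 1375, 6875. A geometric progression (common ratio 5).
Subsequence D: 4, 8, 16, 32, 64. Powers of 2.
Position 21 falls in subsequence A as its term 6, giving -62.
Position 22 falls in subsequence B as its term 6, giving 81.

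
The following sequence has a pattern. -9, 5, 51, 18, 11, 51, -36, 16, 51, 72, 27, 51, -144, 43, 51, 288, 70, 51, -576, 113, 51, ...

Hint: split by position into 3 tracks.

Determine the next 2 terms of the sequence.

The terms cycle through 3 interleaved subsequences.
Track A: -9, 18, -36, 72, -144, 288, -576 — geometric with ratio -2.
Track B: 5, 11, 16, 27, 43, 70, 113 — each term equals the sum of the previous two.
Track C: 51, 51, 51, 51, 51, 51, 51 — constant 51.
Position 22 falls in track A as its term 8, giving 1152.
Position 23 falls in track B as its term 8, giving 183.

1152, 183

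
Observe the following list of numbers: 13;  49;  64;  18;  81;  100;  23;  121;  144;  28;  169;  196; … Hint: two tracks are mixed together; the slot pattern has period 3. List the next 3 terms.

Reading positions in blocks of 3 reveals the pattern ABB — 2 tracks woven together.
Subsequence A: 13, 18, 23, 28 — arithmetic, step +5.
Subsequence B: 49, 64, 81, 100, 121, 144, 169, 196 — perfect squares starting at 7².
Position 13 → subsequence A, term 5 = 33.
The 14th slot belongs to subsequence B; its 9th term is 225.
Position 15 → subsequence B, term 10 = 256.

33, 225, 256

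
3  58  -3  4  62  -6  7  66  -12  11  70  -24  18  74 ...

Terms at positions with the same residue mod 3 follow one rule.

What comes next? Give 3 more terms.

-48, 29, 78

Split by position mod 3: positions 1, 4, 7, … form one track, and each other residue class forms its own.
Track A: 3, 4, 7, 11, 18. Fibonacci-style (each term is the sum of the two before it).
Track B: 58, 62, 66, 70, 74. Arithmetic with common difference +4.
Track C: -3, -6, -12, -24. Geometric with ratio 2.
The 15th slot belongs to track C; its 5th term is -48.
Position 16 → track A, term 6 = 29.
Term 17 comes from track B (its 6th entry): 78.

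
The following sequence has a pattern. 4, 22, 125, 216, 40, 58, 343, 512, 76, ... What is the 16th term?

Reading positions in blocks of 4 reveals the pattern AABB — 2 tracks woven together.
Track A: 4, 22, 40, 58, 76 (arithmetic with common difference +18).
Track B: 125, 216, 343, 512 (consecutive cubes n³ from n = 5).
Position 16 falls in track B as its term 8, giving 1728.

1728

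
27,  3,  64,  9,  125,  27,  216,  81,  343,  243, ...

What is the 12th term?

729

Taking every 2nd term gives 2 separate tracks.
Track A = 27, 64, 125, 216, 343: perfect cubes starting at 3³.
Track B = 3, 9, 27, 81, 243: successive powers of 3.
Position 12 → track B, term 6 = 729.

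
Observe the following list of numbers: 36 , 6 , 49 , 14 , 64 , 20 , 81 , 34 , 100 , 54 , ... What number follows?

121

Odd-indexed and even-indexed terms follow separate rules.
Subsequence A: 36, 49, 64, 81, 100 (the squares 6², 7², 8², …).
Subsequence B: 6, 14, 20, 34, 54 (a Fibonacci-like recurrence a_n = a_{n-1} + a_{n-2}).
The 11th slot belongs to subsequence A; its 6th term is 121.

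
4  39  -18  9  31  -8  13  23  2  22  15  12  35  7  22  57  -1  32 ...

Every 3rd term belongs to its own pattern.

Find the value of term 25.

The terms cycle through 3 interleaved subsequences.
Subsequence A is 4, 9, 13, 22, 35, 57, which is each term equals the sum of the previous two.
Subsequence B is 39, 31, 23, 15, 7, -1, which is subtracting 8 each time.
Subsequence C is -18, -8, 2, 12, 22, 32, which is linear: a_n = -28 + 10·n.
Position 25 → subsequence A, term 9 = 241.

241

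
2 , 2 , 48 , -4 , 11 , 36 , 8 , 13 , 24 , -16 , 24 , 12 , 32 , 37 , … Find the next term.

0

Taking every 3rd term gives 3 separate tracks.
Track A: 2, -4, 8, -16, 32. Geometric with ratio -2.
Track B: 2, 11, 13, 24, 37. Fibonacci-style (each term is the sum of the two before it).
Track C: 48, 36, 24, 12. Linear: a_n = 60 − 12·n.
Position 15 → track C, term 5 = 0.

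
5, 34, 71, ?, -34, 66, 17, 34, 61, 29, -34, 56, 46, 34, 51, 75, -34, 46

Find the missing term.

Read the sequence 3 terms at a time; column i is its own pattern.
Subsequence A: 5, ?, 17, 29, 46, 75. A Fibonacci-like recurrence a_n = a_{n-1} + a_{n-2}.
Subsequence B: 34, -34, 34, -34, 34, -34. Alternating ±34.
Subsequence C: 71, 66, 61, 56, 51, 46. Linear: a_n = 76 − 5·n.
Filling subsequence A at index 2 by its rule yields 12.

12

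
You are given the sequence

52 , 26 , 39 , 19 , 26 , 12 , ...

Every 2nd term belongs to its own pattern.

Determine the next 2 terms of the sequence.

Positions 1, 3, 5, … form one subsequence and positions 2, 4, 6, … form another.
Subsequence A: 52, 39, 26 (arithmetic, step −13).
Subsequence B: 26, 19, 12 (arithmetic, step −7).
Position 7 falls in subsequence A as its term 4, giving 13.
Position 8 falls in subsequence B as its term 4, giving 5.

13, 5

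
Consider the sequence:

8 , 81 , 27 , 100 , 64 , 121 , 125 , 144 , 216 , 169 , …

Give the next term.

343

Taking every 2nd term gives 2 separate tracks.
Track A: 8, 27, 64, 125, 216. Perfect cubes starting at 2³.
Track B: 81, 100, 121, 144, 169. The squares 9², 10², 11², ….
The 11th slot belongs to track A; its 6th term is 343.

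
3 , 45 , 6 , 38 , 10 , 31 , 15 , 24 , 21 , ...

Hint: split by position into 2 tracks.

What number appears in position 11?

Odd-indexed and even-indexed terms follow separate rules.
Track A = 3, 6, 10, 15, 21: triangular numbers n(n+1)/2 for n = 2, 3, ….
Track B = 45, 38, 31, 24: linear: a_n = 52 − 7·n.
The 11th slot belongs to track A; its 6th term is 28.

28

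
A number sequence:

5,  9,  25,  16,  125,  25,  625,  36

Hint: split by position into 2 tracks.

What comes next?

3125

Split by position mod 2 into 2 tracks.
Stream A = 5, 25, 125, 625: powers of 5.
Stream B = 9, 16, 25, 36: the squares 3², 4², 5², ….
Position 9 falls in stream A as its term 5, giving 3125.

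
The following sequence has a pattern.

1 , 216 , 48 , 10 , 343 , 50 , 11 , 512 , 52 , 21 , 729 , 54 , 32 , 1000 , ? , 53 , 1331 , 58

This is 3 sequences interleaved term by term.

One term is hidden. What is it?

Split by position mod 3: positions 1, 4, 7, … form one track, and each other residue class forms its own.
Stream A is 1, 10, 11, 21, 32, 53, which is a Fibonacci-like recurrence a_n = a_{n-1} + a_{n-2}.
Stream B is 216, 343, 512, 729, 1000, 1331, which is consecutive cubes n³ from n = 6.
Stream C is 48, 50, 52, 54, ?, 58, which is adding 2 each time.
So the missing entry in stream C is 56.

56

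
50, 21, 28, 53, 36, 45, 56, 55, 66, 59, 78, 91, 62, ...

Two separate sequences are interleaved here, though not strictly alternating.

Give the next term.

105

The slot pattern repeats as ABB (period 3), so there are 2 interleaved tracks.
Subsequence A: 50, 53, 56, 59, 62 — linear: a_n = 47 + 3·n.
Subsequence B: 21, 28, 36, 45, 55, 66, 78, 91 — triangular numbers n(n+1)/2 for n = 6, 7, ….
The 14th slot belongs to subsequence B; its 9th term is 105.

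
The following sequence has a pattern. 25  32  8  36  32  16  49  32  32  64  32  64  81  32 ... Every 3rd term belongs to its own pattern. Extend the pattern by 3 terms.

The terms cycle through 3 interleaved subsequences.
Track A is 25, 36, 49, 64, 81, which is consecutive squares n² from n = 5.
Track B is 32, 32, 32, 32, 32, which is always 32.
Track C is 8, 16, 32, 64, which is powers 2^3, 2^4, 2^5, ….
The 15th slot belongs to track C; its 5th term is 128.
The 16th slot belongs to track A; its 6th term is 100.
Term 17 comes from track B (its 6th entry): 32.

128, 100, 32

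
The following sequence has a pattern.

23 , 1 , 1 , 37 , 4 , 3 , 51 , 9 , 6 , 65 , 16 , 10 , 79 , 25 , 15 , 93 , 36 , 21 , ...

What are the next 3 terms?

107, 49, 28

Read the sequence 3 terms at a time; column i is its own pattern.
Track A: 23, 37, 51, 65, 79, 93 (arithmetic with common difference +14).
Track B: 1, 4, 9, 16, 25, 36 (consecutive squares n² from n = 1).
Track C: 1, 3, 6, 10, 15, 21 (triangular numbers starting at T_1).
The 19th slot belongs to track A; its 7th term is 107.
Position 20 falls in track B as its term 7, giving 49.
Term 21 comes from track C (its 7th entry): 28.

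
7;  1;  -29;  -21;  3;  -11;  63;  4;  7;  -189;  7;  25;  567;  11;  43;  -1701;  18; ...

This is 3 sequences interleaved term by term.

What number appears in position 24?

97

Taking every 3rd term gives 3 separate tracks.
Track A: 7, -21, 63, -189, 567, -1701. Multiplying by -3 each time.
Track B: 1, 3, 4, 7, 11, 18. Each term equals the sum of the previous two.
Track C: -29, -11, 7, 25, 43. Linear: a_n = -47 + 18·n.
Term 24 comes from track C (its 8th entry): 97.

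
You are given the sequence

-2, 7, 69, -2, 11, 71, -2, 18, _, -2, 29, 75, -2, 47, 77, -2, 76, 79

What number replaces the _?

Read the sequence 3 terms at a time; column i is its own pattern.
Track A: -2, -2, -2, -2, -2, -2. Constant -2.
Track B: 7, 11, 18, 29, 47, 76. Fibonacci-style (each term is the sum of the two before it).
Track C: 69, 71, ?, 75, 77, 79. Linear: a_n = 67 + 2·n.
The gap is track C's term 3; the rule gives 73.

73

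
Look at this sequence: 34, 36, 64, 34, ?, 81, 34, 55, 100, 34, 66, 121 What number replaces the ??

45

Read the sequence 3 terms at a time; column i is its own pattern.
Track A: 34, 34, 34, 34 — always 34.
Track B: 36, ?, 55, 66 — triangular numbers starting at T_8.
Track C: 64, 81, 100, 121 — consecutive squares n² from n = 8.
So the missing entry in track B is 45.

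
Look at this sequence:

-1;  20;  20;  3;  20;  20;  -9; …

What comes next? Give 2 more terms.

20, 20

The slot pattern repeats as ABB (period 3), so there are 2 interleaved tracks.
Stream A = -1, 3, -9: geometric, ×-3 each step.
Stream B = 20, 20, 20, 20: constant 20.
Position 8 falls in stream B as its term 5, giving 20.
The 9th slot belongs to stream B; its 6th term is 20.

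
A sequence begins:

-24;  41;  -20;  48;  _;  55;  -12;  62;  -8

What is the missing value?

-16

Split by position mod 2 into 2 tracks.
Stream A: -24, -20, ?, -12, -8. Arithmetic, step +4.
Stream B: 41, 48, 55, 62. Arithmetic with common difference +7.
So the missing entry in stream A is -16.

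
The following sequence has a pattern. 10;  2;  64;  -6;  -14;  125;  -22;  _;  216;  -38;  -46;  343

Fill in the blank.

-30

The slot pattern repeats as AAB (period 3), so there are 2 interleaved tracks.
Track A: 10, 2, -6, -14, -22, ?, -38, -46. Linear: a_n = 18 − 8·n.
Track B: 64, 125, 216, 343. Perfect cubes starting at 4³.
Track A's pattern makes the blank -30.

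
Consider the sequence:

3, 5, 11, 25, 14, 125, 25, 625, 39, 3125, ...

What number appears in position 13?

103

Taking every 2nd term gives 2 separate tracks.
Subsequence A is 3, 11, 14, 25, 39, which is a Fibonacci-like recurrence a_n = a_{n-1} + a_{n-2}.
Subsequence B is 5, 25, 125, 625, 3125, which is successive powers of 5.
Position 13 falls in subsequence A as its term 7, giving 103.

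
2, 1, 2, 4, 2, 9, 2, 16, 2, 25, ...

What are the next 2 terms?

Odd-indexed and even-indexed terms follow separate rules.
Subsequence A: 2, 2, 2, 2, 2 — constant 2.
Subsequence B: 1, 4, 9, 16, 25 — consecutive squares n² from n = 1.
Position 11 falls in subsequence A as its term 6, giving 2.
Position 12 → subsequence B, term 6 = 36.

2, 36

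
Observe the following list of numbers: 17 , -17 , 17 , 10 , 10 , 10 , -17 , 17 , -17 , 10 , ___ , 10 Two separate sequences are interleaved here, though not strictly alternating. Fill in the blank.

Reading positions in blocks of 6 reveals the pattern AAABBB — 2 tracks woven together.
Subsequence A = 17, -17, 17, -17, 17, -17: the oscillation 17·(−1)^(n+1).
Subsequence B = 10, 10, 10, 10, ?, 10: the constant sequence 10.
Filling subsequence B at index 5 by its rule yields 10.

10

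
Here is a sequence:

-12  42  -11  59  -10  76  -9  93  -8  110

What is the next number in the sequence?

-7

The terms cycle through 2 interleaved subsequences.
Track A: -12, -11, -10, -9, -8 — arithmetic, step +1.
Track B: 42, 59, 76, 93, 110 — arithmetic, step +17.
Position 11 → track A, term 6 = -7.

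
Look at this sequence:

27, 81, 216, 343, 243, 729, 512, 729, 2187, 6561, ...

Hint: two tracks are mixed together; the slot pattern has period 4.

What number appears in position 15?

Reading positions in blocks of 4 reveals the pattern AABB — 2 tracks woven together.
Track A = 27, 81, 243, 729, 2187, 6561: successive powers of 3.
Track B = 216, 343, 512, 729: consecutive cubes n³ from n = 6.
Position 15 → track B, term 7 = 1728.

1728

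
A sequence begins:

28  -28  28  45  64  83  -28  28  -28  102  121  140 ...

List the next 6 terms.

Positions follow the repeating pattern AAABBB; grouping by letter gives 2 tracks.
Track A: 28, -28, 28, -28, 28, -28 — oscillating between 28 and -28.
Track B: 45, 64, 83, 102, 121, 140 — arithmetic with common difference +19.
Position 13 → track A, term 7 = 28.
Position 14 → track A, term 8 = -28.
Term 15 comes from track A (its 9th entry): 28.
Position 16 → track B, term 7 = 159.
Position 17 → track B, term 8 = 178.
Term 18 comes from track B (its 9th entry): 197.

28, -28, 28, 159, 178, 197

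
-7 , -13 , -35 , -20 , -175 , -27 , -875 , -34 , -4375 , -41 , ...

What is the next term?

-21875

Taking every 2nd term gives 2 separate tracks.
Stream A is -7, -35, -175, -875, -4375, which is a geometric progression (common ratio 5).
Stream B is -13, -20, -27, -34, -41, which is subtracting 7 each time.
Position 11 → stream A, term 6 = -21875.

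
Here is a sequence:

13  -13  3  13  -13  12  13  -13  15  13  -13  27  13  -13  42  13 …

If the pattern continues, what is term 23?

-13

Reading positions in blocks of 3 reveals the pattern AAB — 2 tracks woven together.
Stream A is 13, -13, 13, -13, 13, -13, 13, -13, 13, -13, 13, which is alternating ±13.
Stream B is 3, 12, 15, 27, 42, which is Fibonacci-style (each term is the sum of the two before it).
Position 23 falls in stream A as its term 16, giving -13.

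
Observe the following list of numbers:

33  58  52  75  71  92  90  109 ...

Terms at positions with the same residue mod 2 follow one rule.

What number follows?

109

Split by position mod 2 into 2 tracks.
Track A: 33, 52, 71, 90. Linear: a_n = 14 + 19·n.
Track B: 58, 75, 92, 109. Arithmetic, step +17.
Position 9 → track A, term 5 = 109.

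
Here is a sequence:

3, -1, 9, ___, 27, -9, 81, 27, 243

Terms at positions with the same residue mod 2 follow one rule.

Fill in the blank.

Taking every 2nd term gives 2 separate tracks.
Track A: 3, 9, 27, 81, 243 (powers 3^1, 3^2, 3^3, …).
Track B: -1, ?, -9, 27 (geometric, ×-3 each step).
Track B's pattern makes the blank 3.

3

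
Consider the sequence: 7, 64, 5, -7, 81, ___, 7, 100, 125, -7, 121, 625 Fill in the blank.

25

Split by position mod 3 into 3 tracks.
Track A: 7, -7, 7, -7 — the oscillation 7·(−1)^(n+1).
Track B: 64, 81, 100, 121 — perfect squares starting at 8².
Track C: 5, ?, 125, 625 — powers 5^1, 5^2, 5^3, ….
The gap is track C's term 2; the rule gives 25.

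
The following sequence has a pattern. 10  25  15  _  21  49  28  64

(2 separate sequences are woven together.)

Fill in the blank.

The terms cycle through 2 interleaved subsequences.
Track A: 10, 15, 21, 28. The triangular numbers T_4, T_5, ….
Track B: 25, ?, 49, 64. Perfect squares starting at 5².
The gap is track B's term 2; the rule gives 36.

36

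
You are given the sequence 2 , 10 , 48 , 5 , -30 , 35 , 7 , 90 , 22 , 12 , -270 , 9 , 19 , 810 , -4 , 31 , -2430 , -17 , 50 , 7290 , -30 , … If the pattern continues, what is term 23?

Taking every 3rd term gives 3 separate tracks.
Track A: 2, 5, 7, 12, 19, 31, 50. A Fibonacci-like recurrence a_n = a_{n-1} + a_{n-2}.
Track B: 10, -30, 90, -270, 810, -2430, 7290. A geometric progression (common ratio -3).
Track C: 48, 35, 22, 9, -4, -17, -30. Arithmetic with common difference −13.
Position 23 → track B, term 8 = -21870.

-21870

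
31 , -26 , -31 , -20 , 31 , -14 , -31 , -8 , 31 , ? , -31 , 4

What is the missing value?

-2

Taking every 2nd term gives 2 separate tracks.
Stream A is 31, -31, 31, -31, 31, -31, which is alternating ±31.
Stream B is -26, -20, -14, -8, ?, 4, which is arithmetic, step +6.
The gap is stream B's term 5; the rule gives -2.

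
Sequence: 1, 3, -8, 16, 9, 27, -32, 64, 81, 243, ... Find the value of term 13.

The slot pattern repeats as AABB (period 4), so there are 2 interleaved tracks.
Track A = 1, 3, 9, 27, 81, 243: successive powers of 3.
Track B = -8, 16, -32, 64: geometric, ×-2 each step.
Position 13 → track A, term 7 = 729.

729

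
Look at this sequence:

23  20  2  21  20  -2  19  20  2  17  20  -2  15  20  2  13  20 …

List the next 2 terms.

Taking every 3rd term gives 3 separate tracks.
Subsequence A = 23, 21, 19, 17, 15, 13: linear: a_n = 25 − 2·n.
Subsequence B = 20, 20, 20, 20, 20, 20: the constant sequence 20.
Subsequence C = 2, -2, 2, -2, 2: alternating ±2.
The 18th slot belongs to subsequence C; its 6th term is -2.
Position 19 falls in subsequence A as its term 7, giving 11.

-2, 11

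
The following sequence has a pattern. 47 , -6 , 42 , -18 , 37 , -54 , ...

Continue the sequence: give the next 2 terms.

Taking every 2nd term gives 2 separate tracks.
Track A is 47, 42, 37, which is arithmetic with common difference −5.
Track B is -6, -18, -54, which is geometric with ratio 3.
Position 7 falls in track A as its term 4, giving 32.
The 8th slot belongs to track B; its 4th term is -162.

32, -162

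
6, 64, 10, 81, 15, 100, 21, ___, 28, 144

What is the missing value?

Positions 1, 3, 5, … form one subsequence and positions 2, 4, 6, … form another.
Track A: 6, 10, 15, 21, 28 — the triangular numbers T_3, T_4, ….
Track B: 64, 81, 100, ?, 144 — perfect squares starting at 8².
The gap is track B's term 4; the rule gives 121.

121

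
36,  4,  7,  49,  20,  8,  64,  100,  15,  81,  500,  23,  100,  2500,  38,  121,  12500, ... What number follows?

61

Taking every 3rd term gives 3 separate tracks.
Subsequence A: 36, 49, 64, 81, 100, 121. Perfect squares starting at 6².
Subsequence B: 4, 20, 100, 500, 2500, 12500. Geometric, ×5 each step.
Subsequence C: 7, 8, 15, 23, 38. Each term equals the sum of the previous two.
The 18th slot belongs to subsequence C; its 6th term is 61.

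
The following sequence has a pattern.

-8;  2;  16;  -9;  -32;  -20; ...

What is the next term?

Split by position mod 2 into 2 tracks.
Track A: -8, 16, -32 — geometric with ratio -2.
Track B: 2, -9, -20 — arithmetic, step −11.
Position 7 falls in track A as its term 4, giving 64.

64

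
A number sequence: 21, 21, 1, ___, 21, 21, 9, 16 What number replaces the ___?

4

Reading positions in blocks of 4 reveals the pattern AABB — 2 tracks woven together.
Track A: 21, 21, 21, 21 (constant 21).
Track B: 1, ?, 9, 16 (the squares 1², 2², 3², …).
So the missing entry in track B is 4.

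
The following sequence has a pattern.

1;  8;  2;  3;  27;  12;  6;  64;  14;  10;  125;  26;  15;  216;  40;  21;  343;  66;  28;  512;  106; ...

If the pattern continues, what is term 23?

729

Taking every 3rd term gives 3 separate tracks.
Track A: 1, 3, 6, 10, 15, 21, 28 (triangular numbers n(n+1)/2 for n = 1, 2, …).
Track B: 8, 27, 64, 125, 216, 343, 512 (the cubes 2³, 3³, 4³, …).
Track C: 2, 12, 14, 26, 40, 66, 106 (each term equals the sum of the previous two).
The 23rd slot belongs to track B; its 8th term is 729.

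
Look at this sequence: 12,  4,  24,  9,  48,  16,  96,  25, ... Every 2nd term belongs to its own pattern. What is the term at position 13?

768

Taking every 2nd term gives 2 separate tracks.
Track A: 12, 24, 48, 96 (a geometric progression (common ratio 2)).
Track B: 4, 9, 16, 25 (perfect squares starting at 2²).
Position 13 → track A, term 7 = 768.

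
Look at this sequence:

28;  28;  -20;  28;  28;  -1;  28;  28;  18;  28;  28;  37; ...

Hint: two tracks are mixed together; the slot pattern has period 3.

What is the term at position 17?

The slot pattern repeats as AAB (period 3), so there are 2 interleaved tracks.
Track A: 28, 28, 28, 28, 28, 28, 28, 28. Constant 28.
Track B: -20, -1, 18, 37. Adding 19 each time.
Term 17 comes from track A (its 12th entry): 28.

28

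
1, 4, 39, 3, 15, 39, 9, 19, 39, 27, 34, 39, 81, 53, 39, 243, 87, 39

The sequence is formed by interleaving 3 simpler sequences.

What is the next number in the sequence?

Read the sequence 3 terms at a time; column i is its own pattern.
Stream A: 1, 3, 9, 27, 81, 243 — powers of 3.
Stream B: 4, 15, 19, 34, 53, 87 — Fibonacci-style (each term is the sum of the two before it).
Stream C: 39, 39, 39, 39, 39, 39 — always 39.
Position 19 falls in stream A as its term 7, giving 729.

729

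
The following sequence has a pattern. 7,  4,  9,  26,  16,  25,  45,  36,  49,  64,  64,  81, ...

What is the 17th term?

Reading positions in blocks of 3 reveals the pattern ABB — 2 tracks woven together.
Track A: 7, 26, 45, 64 (linear: a_n = -12 + 19·n).
Track B: 4, 9, 16, 25, 36, 49, 64, 81 (the squares 2², 3², 4², …).
Position 17 falls in track B as its term 11, giving 144.

144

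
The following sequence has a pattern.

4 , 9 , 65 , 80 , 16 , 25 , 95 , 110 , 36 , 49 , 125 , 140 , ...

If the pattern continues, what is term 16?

Reading positions in blocks of 4 reveals the pattern AABB — 2 tracks woven together.
Subsequence A: 4, 9, 16, 25, 36, 49. The squares 2², 3², 4², ….
Subsequence B: 65, 80, 95, 110, 125, 140. Arithmetic, step +15.
Term 16 comes from subsequence B (its 8th entry): 170.

170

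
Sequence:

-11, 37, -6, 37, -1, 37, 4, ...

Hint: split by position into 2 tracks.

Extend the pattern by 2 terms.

37, 9

Positions 1, 3, 5, … form one subsequence and positions 2, 4, 6, … form another.
Track A = -11, -6, -1, 4: arithmetic with common difference +5.
Track B = 37, 37, 37: always 37.
The 8th slot belongs to track B; its 4th term is 37.
Term 9 comes from track A (its 5th entry): 9.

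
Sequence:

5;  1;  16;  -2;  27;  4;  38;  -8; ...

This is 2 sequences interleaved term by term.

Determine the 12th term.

-32

The terms cycle through 2 interleaved subsequences.
Track A: 5, 16, 27, 38. Arithmetic with common difference +11.
Track B: 1, -2, 4, -8. Geometric, ×-2 each step.
The 12th slot belongs to track B; its 6th term is -32.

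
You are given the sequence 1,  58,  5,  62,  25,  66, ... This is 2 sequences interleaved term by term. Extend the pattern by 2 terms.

Odd-indexed and even-indexed terms follow separate rules.
Subsequence A: 1, 5, 25. Powers 5^0, 5^1, 5^2, ….
Subsequence B: 58, 62, 66. Arithmetic, step +4.
Position 7 falls in subsequence A as its term 4, giving 125.
Position 8 falls in subsequence B as its term 4, giving 70.

125, 70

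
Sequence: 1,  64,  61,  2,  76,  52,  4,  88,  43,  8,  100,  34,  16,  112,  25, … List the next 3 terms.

32, 124, 16

Taking every 3rd term gives 3 separate tracks.
Track A: 1, 2, 4, 8, 16 — a geometric progression (common ratio 2).
Track B: 64, 76, 88, 100, 112 — arithmetic, step +12.
Track C: 61, 52, 43, 34, 25 — arithmetic, step −9.
Term 16 comes from track A (its 6th entry): 32.
Position 17 → track B, term 6 = 124.
The 18th slot belongs to track C; its 6th term is 16.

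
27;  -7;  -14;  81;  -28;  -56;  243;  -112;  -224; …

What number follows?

Positions follow the repeating pattern ABB; grouping by letter gives 2 tracks.
Subsequence A: 27, 81, 243. Successive powers of 3.
Subsequence B: -7, -14, -28, -56, -112, -224. Geometric with ratio 2.
Position 10 → subsequence A, term 4 = 729.

729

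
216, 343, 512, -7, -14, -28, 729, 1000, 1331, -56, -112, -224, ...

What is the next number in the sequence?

Reading positions in blocks of 6 reveals the pattern AAABBB — 2 tracks woven together.
Track A: 216, 343, 512, 729, 1000, 1331. Perfect cubes starting at 6³.
Track B: -7, -14, -28, -56, -112, -224. Multiplying by 2 each time.
Term 13 comes from track A (its 7th entry): 1728.

1728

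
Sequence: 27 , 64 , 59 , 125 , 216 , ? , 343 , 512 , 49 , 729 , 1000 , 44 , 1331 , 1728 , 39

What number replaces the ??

Reading positions in blocks of 3 reveals the pattern AAB — 2 tracks woven together.
Track A is 27, 64, 125, 216, 343, 512, 729, 1000, 1331, 1728, which is perfect cubes starting at 3³.
Track B is 59, ?, 49, 44, 39, which is arithmetic with common difference −5.
Filling track B at index 2 by its rule yields 54.

54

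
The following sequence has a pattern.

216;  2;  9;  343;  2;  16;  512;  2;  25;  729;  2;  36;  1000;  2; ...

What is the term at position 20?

Taking every 3rd term gives 3 separate tracks.
Subsequence A: 216, 343, 512, 729, 1000 — perfect cubes starting at 6³.
Subsequence B: 2, 2, 2, 2, 2 — constant 2.
Subsequence C: 9, 16, 25, 36 — consecutive squares n² from n = 3.
The 20th slot belongs to subsequence B; its 7th term is 2.

2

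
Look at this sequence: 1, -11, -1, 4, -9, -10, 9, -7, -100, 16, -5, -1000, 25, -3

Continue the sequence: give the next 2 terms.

Taking every 3rd term gives 3 separate tracks.
Track A = 1, 4, 9, 16, 25: consecutive squares n² from n = 1.
Track B = -11, -9, -7, -5, -3: arithmetic with common difference +2.
Track C = -1, -10, -100, -1000: geometric, ×10 each step.
Position 15 falls in track C as its term 5, giving -10000.
Position 16 falls in track A as its term 6, giving 36.

-10000, 36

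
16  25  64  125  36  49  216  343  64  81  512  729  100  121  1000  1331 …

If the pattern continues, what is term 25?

Reading positions in blocks of 4 reveals the pattern AABB — 2 tracks woven together.
Subsequence A: 16, 25, 36, 49, 64, 81, 100, 121 — the squares 4², 5², 6², ….
Subsequence B: 64, 125, 216, 343, 512, 729, 1000, 1331 — the cubes 4³, 5³, 6³, ….
Term 25 comes from subsequence A (its 13th entry): 256.

256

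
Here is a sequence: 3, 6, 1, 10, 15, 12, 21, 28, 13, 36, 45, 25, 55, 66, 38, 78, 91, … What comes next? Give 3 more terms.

63, 105, 120

The slot pattern repeats as AAB (period 3), so there are 2 interleaved tracks.
Subsequence A: 3, 6, 10, 15, 21, 28, 36, 45, 55, 66, 78, 91 (the triangular numbers T_2, T_3, …).
Subsequence B: 1, 12, 13, 25, 38 (each term equals the sum of the previous two).
Position 18 → subsequence B, term 6 = 63.
The 19th slot belongs to subsequence A; its 13th term is 105.
Position 20 → subsequence A, term 14 = 120.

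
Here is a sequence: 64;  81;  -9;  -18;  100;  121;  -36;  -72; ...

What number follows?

144

The slot pattern repeats as AABB (period 4), so there are 2 interleaved tracks.
Subsequence A: 64, 81, 100, 121 — perfect squares starting at 8².
Subsequence B: -9, -18, -36, -72 — geometric, ×2 each step.
Position 9 → subsequence A, term 5 = 144.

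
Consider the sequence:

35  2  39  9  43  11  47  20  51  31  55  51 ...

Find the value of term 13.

Positions 1, 3, 5, … form one subsequence and positions 2, 4, 6, … form another.
Subsequence A: 35, 39, 43, 47, 51, 55 (arithmetic, step +4).
Subsequence B: 2, 9, 11, 20, 31, 51 (a Fibonacci-like recurrence a_n = a_{n-1} + a_{n-2}).
Position 13 → subsequence A, term 7 = 59.

59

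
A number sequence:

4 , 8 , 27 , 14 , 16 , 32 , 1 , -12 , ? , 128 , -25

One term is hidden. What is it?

64

Reading positions in blocks of 4 reveals the pattern AABB — 2 tracks woven together.
Track A: 4, 8, 16, 32, ?, 128 — successive powers of 2.
Track B: 27, 14, 1, -12, -25 — arithmetic, step −13.
The gap is track A's term 5; the rule gives 64.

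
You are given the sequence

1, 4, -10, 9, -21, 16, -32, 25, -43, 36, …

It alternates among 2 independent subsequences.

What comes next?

The terms cycle through 2 interleaved subsequences.
Subsequence A = 1, -10, -21, -32, -43: subtracting 11 each time.
Subsequence B = 4, 9, 16, 25, 36: the squares 2², 3², 4², ….
Position 11 → subsequence A, term 6 = -54.

-54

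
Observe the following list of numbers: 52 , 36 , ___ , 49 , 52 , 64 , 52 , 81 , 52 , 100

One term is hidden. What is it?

Odd-indexed and even-indexed terms follow separate rules.
Track A is 52, ?, 52, 52, 52, which is always 52.
Track B is 36, 49, 64, 81, 100, which is perfect squares starting at 6².
The gap is track A's term 2; the rule gives 52.

52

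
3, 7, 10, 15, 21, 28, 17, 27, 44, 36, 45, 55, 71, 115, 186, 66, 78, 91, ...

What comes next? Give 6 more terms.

Positions follow the repeating pattern AAABBB; grouping by letter gives 2 tracks.
Subsequence A: 3, 7, 10, 17, 27, 44, 71, 115, 186. Fibonacci-style (each term is the sum of the two before it).
Subsequence B: 15, 21, 28, 36, 45, 55, 66, 78, 91. The triangular numbers T_5, T_6, ….
Position 19 → subsequence A, term 10 = 301.
Position 20 → subsequence A, term 11 = 487.
Position 21 falls in subsequence A as its term 12, giving 788.
Term 22 comes from subsequence B (its 10th entry): 105.
Position 23 falls in subsequence B as its term 11, giving 120.
Position 24 falls in subsequence B as its term 12, giving 136.

301, 487, 788, 105, 120, 136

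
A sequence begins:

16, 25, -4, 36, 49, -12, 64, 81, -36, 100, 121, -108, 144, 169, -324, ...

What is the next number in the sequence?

The slot pattern repeats as AAB (period 3), so there are 2 interleaved tracks.
Track A is 16, 25, 36, 49, 64, 81, 100, 121, 144, 169, which is consecutive squares n² from n = 4.
Track B is -4, -12, -36, -108, -324, which is geometric with ratio 3.
Position 16 falls in track A as its term 11, giving 196.

196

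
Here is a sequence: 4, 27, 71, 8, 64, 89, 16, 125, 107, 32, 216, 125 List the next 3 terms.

Read the sequence 3 terms at a time; column i is its own pattern.
Subsequence A is 4, 8, 16, 32, which is powers of 2.
Subsequence B is 27, 64, 125, 216, which is consecutive cubes n³ from n = 3.
Subsequence C is 71, 89, 107, 125, which is arithmetic, step +18.
Term 13 comes from subsequence A (its 5th entry): 64.
Position 14 → subsequence B, term 5 = 343.
Position 15 → subsequence C, term 5 = 143.

64, 343, 143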